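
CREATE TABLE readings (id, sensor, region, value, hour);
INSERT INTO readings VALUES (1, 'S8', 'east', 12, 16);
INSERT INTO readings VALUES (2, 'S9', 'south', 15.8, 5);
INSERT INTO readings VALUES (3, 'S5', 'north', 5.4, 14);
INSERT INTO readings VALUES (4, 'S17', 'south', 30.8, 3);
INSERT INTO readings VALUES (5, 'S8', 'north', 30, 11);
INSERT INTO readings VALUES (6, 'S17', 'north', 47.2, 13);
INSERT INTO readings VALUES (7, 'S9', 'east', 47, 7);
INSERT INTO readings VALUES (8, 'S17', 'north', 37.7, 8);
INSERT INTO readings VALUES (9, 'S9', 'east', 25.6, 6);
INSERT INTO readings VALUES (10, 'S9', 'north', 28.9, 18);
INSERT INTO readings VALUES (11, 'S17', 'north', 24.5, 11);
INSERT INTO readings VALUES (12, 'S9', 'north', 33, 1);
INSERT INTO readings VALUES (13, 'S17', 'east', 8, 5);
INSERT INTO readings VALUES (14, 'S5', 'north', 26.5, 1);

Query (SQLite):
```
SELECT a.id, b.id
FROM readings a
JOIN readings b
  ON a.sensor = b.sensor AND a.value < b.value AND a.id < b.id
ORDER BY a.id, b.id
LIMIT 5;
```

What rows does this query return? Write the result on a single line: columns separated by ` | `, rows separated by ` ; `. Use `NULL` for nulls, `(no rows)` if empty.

Pairs (a,b) with same sensor, a.value < b.value, a.id < b.id.
sensor groups: S17:{4,6,8,11,13} S5:{3,14} S8:{1,5} S9:{2,7,9,10,12}
Ordered by (a.id, b.id); first 5.

1 | 5 ; 2 | 7 ; 2 | 9 ; 2 | 10 ; 2 | 12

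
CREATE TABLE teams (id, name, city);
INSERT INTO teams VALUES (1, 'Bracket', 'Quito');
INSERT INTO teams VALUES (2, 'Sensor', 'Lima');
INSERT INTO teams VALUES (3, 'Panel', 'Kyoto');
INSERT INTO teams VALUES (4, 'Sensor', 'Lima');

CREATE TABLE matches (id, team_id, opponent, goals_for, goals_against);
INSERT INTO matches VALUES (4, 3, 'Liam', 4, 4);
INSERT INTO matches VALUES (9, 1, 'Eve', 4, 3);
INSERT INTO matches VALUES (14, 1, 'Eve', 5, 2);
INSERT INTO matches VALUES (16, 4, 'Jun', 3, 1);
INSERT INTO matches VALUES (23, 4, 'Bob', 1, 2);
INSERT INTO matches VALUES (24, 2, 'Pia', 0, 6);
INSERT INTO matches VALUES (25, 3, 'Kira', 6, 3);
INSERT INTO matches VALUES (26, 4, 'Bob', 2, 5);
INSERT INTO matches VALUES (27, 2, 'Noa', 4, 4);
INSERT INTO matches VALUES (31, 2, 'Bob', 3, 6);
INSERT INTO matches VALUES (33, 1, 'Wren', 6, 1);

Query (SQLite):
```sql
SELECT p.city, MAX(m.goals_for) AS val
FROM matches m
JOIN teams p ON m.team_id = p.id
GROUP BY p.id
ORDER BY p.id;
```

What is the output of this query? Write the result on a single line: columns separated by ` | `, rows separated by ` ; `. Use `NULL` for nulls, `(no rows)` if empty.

Join each matches row to its teams via team_id.
Group joined rows by teams.id; compute MAX(m.goals_for) per group.
  1: ids {9, 14, 33} → MAX(m.goals_for)=6
  2: ids {24, 27, 31} → MAX(m.goals_for)=4
  3: ids {4, 25} → MAX(m.goals_for)=6
  4: ids {16, 23, 26} → MAX(m.goals_for)=3

Quito | 6 ; Lima | 4 ; Kyoto | 6 ; Lima | 3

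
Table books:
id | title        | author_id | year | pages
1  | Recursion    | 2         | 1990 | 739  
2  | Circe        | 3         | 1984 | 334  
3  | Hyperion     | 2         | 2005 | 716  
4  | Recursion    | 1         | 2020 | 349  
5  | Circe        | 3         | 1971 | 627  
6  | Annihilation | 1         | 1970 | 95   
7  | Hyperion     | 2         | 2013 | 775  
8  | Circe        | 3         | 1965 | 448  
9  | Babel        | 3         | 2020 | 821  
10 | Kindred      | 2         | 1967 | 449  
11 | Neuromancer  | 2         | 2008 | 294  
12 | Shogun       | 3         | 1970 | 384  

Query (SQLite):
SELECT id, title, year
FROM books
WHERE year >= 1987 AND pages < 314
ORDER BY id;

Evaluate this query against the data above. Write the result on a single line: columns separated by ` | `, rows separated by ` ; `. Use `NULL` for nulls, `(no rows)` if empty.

year >= 1987: ids {1, 3, 4, 7, 9, 11}
pages < 314: ids {6, 11}
Combine with AND.

11 | Neuromancer | 2008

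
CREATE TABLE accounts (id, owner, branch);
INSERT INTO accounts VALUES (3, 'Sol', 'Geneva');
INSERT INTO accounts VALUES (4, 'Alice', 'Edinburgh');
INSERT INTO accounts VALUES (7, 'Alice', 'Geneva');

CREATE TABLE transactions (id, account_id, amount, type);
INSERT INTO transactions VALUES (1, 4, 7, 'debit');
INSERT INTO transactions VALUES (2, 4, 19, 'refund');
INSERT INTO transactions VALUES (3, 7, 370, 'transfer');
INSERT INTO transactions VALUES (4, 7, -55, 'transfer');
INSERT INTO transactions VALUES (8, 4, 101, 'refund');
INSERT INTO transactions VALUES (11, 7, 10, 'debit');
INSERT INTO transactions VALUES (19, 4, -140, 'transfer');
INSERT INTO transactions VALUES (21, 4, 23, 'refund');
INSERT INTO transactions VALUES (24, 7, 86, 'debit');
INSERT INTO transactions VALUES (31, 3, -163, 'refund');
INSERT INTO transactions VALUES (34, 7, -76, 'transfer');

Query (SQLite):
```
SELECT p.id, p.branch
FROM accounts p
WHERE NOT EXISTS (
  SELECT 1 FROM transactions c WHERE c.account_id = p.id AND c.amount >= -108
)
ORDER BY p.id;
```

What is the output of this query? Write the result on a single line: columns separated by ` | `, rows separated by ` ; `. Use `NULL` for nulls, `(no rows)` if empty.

For each accounts row, check whether any transactions with matching account_id has amount >= -108.
Keep rows where that is false.

3 | Geneva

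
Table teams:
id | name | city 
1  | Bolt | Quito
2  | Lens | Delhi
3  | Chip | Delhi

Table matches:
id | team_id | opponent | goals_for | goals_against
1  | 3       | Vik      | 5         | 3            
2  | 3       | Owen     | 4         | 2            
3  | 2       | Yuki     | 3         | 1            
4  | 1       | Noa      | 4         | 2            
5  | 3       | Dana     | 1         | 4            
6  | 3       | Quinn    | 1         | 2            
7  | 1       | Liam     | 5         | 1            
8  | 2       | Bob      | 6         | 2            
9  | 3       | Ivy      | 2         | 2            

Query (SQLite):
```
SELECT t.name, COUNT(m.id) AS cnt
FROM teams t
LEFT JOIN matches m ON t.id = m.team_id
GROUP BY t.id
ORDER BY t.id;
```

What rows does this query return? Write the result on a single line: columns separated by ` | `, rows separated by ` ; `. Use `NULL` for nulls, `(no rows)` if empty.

Bolt | 2 ; Lens | 2 ; Chip | 5

LEFT JOIN keeps every teams row; unmatched ones get NULL for matches columns.
Group by teams.id and compute COUNT(m.id). COUNT(col) of an all-NULL group is 0.
  1: ids {4, 7} → COUNT(m.id)=2
  2: ids {3, 8} → COUNT(m.id)=2
  3: ids {1, 2, 5, 6, 9} → COUNT(m.id)=5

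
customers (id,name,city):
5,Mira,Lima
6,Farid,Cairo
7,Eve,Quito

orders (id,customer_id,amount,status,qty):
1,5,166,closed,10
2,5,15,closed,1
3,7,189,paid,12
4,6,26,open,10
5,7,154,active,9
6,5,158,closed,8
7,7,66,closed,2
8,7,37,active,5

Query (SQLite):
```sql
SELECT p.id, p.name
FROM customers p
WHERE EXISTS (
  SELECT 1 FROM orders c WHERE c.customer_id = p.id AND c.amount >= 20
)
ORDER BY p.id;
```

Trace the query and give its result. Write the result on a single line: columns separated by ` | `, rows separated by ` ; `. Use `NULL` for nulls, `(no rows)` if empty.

For each customers row, check whether any orders with matching customer_id has amount >= 20.
Keep rows where that is true.

5 | Mira ; 6 | Farid ; 7 | Eve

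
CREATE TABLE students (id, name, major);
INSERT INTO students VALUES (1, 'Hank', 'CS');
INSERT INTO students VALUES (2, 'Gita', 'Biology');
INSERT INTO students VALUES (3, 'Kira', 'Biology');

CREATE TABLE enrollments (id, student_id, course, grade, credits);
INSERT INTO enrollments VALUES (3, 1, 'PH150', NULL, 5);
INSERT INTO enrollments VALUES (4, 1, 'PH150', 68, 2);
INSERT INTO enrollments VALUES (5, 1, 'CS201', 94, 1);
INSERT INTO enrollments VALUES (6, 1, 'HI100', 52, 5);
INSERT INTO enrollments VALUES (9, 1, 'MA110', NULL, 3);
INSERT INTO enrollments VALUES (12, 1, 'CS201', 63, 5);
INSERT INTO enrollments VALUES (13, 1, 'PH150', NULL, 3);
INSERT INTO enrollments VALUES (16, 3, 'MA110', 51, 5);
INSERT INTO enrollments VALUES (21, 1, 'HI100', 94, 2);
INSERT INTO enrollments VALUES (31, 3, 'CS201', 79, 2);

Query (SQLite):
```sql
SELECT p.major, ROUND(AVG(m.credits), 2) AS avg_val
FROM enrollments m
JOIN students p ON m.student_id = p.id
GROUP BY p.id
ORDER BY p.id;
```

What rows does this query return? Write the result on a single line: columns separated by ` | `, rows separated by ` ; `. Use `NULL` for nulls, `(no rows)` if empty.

Join each enrollments row to its students via student_id.
Group joined rows by students.id; compute ROUND(AVG(m.credits), 2) per group.
  1: ids {3, 4, 5, 6, 9, 12, 13, 21} → ROUND(AVG(m.credits), 2)=3.25
  3: ids {16, 31} → ROUND(AVG(m.credits), 2)=3.5

CS | 3.25 ; Biology | 3.5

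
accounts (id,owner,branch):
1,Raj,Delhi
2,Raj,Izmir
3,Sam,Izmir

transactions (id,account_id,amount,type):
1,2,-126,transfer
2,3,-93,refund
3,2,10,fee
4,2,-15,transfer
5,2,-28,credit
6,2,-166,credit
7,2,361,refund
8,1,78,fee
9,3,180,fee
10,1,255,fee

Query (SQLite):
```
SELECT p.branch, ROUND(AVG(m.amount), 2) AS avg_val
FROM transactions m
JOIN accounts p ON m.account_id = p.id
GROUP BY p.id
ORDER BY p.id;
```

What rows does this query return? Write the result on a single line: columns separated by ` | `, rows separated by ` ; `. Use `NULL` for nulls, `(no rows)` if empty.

Join each transactions row to its accounts via account_id.
Group joined rows by accounts.id; compute ROUND(AVG(m.amount), 2) per group.
  1: ids {8, 10} → ROUND(AVG(m.amount), 2)=166.5
  2: ids {1, 3, 4, 5, 6, 7} → ROUND(AVG(m.amount), 2)=6
  3: ids {2, 9} → ROUND(AVG(m.amount), 2)=43.5

Delhi | 166.5 ; Izmir | 6 ; Izmir | 43.5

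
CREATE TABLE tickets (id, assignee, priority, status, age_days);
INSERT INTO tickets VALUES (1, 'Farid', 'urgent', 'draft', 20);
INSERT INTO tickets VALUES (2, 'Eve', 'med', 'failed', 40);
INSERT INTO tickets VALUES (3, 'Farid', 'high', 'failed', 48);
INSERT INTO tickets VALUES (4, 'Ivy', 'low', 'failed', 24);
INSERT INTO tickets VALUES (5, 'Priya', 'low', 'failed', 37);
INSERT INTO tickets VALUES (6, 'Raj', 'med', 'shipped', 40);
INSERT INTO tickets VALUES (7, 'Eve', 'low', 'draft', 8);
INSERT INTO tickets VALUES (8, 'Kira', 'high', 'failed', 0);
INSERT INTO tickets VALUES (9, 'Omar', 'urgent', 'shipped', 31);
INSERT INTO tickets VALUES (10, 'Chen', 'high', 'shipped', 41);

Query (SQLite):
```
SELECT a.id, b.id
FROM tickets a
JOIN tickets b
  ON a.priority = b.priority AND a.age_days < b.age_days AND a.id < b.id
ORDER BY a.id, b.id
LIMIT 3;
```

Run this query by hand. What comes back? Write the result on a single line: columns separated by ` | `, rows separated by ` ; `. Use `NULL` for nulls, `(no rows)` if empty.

Pairs (a,b) with same priority, a.age_days < b.age_days, a.id < b.id.
priority groups: high:{3,8,10} low:{4,5,7} med:{2,6} urgent:{1,9}
Ordered by (a.id, b.id); first 3.

1 | 9 ; 4 | 5 ; 8 | 10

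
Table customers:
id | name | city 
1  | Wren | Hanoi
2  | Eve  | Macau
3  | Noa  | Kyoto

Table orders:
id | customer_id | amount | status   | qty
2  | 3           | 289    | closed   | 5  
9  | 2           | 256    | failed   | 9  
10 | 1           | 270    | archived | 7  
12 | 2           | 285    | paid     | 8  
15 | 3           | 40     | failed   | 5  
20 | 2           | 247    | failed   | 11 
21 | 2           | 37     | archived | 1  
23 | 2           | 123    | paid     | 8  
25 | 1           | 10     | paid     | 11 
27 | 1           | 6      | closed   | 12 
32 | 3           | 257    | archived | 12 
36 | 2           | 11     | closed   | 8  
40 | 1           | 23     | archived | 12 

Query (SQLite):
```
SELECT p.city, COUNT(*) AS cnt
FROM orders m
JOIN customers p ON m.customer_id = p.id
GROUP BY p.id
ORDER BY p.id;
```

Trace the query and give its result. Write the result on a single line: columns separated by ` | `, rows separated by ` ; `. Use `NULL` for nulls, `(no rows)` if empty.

Join each orders row to its customers via customer_id.
Group joined rows by customers.id; compute COUNT(*) per group.
  1: ids {10, 25, 27, 40} → COUNT(*)=4
  2: ids {9, 12, 20, 21, 23, 36} → COUNT(*)=6
  3: ids {2, 15, 32} → COUNT(*)=3

Hanoi | 4 ; Macau | 6 ; Kyoto | 3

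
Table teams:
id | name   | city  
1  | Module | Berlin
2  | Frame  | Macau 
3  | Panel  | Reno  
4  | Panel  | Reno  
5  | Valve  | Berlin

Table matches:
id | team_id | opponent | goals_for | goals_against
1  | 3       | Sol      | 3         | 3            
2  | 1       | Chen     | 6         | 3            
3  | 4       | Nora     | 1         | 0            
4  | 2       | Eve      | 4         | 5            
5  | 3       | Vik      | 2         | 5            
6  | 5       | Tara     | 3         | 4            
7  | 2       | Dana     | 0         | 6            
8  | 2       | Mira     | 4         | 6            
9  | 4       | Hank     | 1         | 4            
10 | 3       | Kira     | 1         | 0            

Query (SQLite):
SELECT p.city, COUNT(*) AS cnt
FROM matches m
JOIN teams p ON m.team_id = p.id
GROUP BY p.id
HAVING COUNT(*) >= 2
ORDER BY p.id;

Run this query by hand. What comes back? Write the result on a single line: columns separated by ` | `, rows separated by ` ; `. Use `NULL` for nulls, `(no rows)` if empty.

Macau | 3 ; Reno | 3 ; Reno | 2

Join each matches row to its teams via team_id.
Group joined rows by teams.id; compute COUNT(*) per group.
HAVING: keep groups with count ≥ 2.
  1: ids {2} → COUNT(*)=1
  2: ids {4, 7, 8} → COUNT(*)=3
  3: ids {1, 5, 10} → COUNT(*)=3
  4: ids {3, 9} → COUNT(*)=2
  5: ids {6} → COUNT(*)=1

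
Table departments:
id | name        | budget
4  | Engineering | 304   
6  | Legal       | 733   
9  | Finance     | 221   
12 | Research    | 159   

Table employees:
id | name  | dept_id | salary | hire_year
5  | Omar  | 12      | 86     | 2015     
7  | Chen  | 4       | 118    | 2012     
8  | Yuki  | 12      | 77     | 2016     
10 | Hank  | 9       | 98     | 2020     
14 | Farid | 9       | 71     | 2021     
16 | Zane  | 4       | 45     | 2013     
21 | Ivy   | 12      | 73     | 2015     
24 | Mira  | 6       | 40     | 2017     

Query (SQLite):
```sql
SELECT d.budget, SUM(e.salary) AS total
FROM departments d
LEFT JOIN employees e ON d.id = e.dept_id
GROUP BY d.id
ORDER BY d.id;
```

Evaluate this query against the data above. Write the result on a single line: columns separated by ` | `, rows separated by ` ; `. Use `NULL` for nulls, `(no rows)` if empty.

LEFT JOIN keeps every departments row; unmatched ones get NULL for employees columns.
Group by departments.id and compute SUM(e.salary). SUM over an all-NULL group is NULL.
  4: ids {7, 16} → SUM(e.salary)=163
  6: ids {24} → SUM(e.salary)=40
  9: ids {10, 14} → SUM(e.salary)=169
  12: ids {5, 8, 21} → SUM(e.salary)=236

304 | 163 ; 733 | 40 ; 221 | 169 ; 159 | 236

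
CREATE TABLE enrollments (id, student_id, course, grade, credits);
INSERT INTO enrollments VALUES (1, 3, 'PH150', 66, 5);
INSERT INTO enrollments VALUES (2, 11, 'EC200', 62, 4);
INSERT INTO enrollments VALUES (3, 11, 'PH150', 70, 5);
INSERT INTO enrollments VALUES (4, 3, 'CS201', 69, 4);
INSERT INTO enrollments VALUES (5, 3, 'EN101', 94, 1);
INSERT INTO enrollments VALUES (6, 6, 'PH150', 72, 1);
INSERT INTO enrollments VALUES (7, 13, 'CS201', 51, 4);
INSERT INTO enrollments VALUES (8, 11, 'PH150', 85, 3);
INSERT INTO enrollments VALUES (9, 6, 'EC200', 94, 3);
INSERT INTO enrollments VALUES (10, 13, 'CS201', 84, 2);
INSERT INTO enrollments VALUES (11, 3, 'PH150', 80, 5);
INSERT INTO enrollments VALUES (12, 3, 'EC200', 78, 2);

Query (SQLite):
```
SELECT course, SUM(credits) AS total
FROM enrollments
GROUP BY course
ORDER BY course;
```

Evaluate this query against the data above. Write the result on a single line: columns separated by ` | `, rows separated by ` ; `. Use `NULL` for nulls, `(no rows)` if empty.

CS201 | 10 ; EC200 | 9 ; EN101 | 1 ; PH150 | 19

Partition enrollments by course; compute SUM(credits) within each group.
  CS201: ids {4, 7, 10} → SUM(credits)=10
  EC200: ids {2, 9, 12} → SUM(credits)=9
  EN101: ids {5} → SUM(credits)=1
  PH150: ids {1, 3, 6, 8, 11} → SUM(credits)=19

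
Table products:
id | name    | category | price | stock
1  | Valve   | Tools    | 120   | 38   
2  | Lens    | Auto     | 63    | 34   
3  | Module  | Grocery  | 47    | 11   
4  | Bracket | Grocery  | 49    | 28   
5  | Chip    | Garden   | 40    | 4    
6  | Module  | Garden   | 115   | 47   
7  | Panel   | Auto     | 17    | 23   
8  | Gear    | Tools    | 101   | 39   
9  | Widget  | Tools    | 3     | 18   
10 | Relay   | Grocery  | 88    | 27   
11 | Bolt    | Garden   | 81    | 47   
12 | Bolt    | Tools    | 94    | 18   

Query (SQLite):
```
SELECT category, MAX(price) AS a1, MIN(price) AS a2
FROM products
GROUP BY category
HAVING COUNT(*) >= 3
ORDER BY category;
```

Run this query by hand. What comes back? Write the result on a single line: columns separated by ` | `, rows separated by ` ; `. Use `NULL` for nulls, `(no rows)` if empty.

Group products by category.
Per group compute: MAX(price), MIN(price).
HAVING: drop groups with fewer than 3 rows.
  Auto: ids {2, 7} → MAX(price)=63, MIN(price)=17
  Garden: ids {5, 6, 11} → MAX(price)=115, MIN(price)=40
  Grocery: ids {3, 4, 10} → MAX(price)=88, MIN(price)=47
  Tools: ids {1, 8, 9, 12} → MAX(price)=120, MIN(price)=3

Garden | 115 | 40 ; Grocery | 88 | 47 ; Tools | 120 | 3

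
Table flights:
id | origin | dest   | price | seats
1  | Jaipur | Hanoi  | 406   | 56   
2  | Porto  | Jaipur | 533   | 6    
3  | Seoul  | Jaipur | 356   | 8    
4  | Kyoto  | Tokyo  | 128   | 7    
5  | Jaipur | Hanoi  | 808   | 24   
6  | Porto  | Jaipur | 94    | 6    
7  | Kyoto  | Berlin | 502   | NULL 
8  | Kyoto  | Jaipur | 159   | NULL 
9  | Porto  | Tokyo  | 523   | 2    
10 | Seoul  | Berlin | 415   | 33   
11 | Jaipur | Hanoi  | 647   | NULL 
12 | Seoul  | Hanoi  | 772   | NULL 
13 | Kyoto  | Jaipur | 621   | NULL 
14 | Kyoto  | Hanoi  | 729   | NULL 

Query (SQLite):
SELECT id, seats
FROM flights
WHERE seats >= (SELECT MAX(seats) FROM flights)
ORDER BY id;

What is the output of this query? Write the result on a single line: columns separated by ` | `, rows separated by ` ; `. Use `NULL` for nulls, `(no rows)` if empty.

Scalar subquery: MAX(seats) over all flights rows = 56.
Keep rows where seats >= that value.

1 | 56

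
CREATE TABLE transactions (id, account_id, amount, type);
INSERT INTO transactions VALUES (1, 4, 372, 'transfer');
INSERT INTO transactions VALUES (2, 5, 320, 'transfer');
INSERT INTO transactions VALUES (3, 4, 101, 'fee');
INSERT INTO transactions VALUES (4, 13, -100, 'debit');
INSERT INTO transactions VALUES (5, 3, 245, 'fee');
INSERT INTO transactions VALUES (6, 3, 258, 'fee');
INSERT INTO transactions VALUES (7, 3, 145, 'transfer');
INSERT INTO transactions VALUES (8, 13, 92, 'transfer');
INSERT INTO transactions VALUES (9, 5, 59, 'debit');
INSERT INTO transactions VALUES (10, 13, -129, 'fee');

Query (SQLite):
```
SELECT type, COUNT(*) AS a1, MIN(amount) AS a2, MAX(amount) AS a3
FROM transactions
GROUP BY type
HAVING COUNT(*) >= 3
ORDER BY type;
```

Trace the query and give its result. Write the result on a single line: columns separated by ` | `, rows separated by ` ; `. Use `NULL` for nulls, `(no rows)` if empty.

Group transactions by type.
Per group compute: COUNT(*), MIN(amount), MAX(amount).
HAVING: drop groups with fewer than 3 rows.
  debit: ids {4, 9} → COUNT(*)=2, MIN(amount)=-100, MAX(amount)=59
  fee: ids {3, 5, 6, 10} → COUNT(*)=4, MIN(amount)=-129, MAX(amount)=258
  transfer: ids {1, 2, 7, 8} → COUNT(*)=4, MIN(amount)=92, MAX(amount)=372

fee | 4 | -129 | 258 ; transfer | 4 | 92 | 372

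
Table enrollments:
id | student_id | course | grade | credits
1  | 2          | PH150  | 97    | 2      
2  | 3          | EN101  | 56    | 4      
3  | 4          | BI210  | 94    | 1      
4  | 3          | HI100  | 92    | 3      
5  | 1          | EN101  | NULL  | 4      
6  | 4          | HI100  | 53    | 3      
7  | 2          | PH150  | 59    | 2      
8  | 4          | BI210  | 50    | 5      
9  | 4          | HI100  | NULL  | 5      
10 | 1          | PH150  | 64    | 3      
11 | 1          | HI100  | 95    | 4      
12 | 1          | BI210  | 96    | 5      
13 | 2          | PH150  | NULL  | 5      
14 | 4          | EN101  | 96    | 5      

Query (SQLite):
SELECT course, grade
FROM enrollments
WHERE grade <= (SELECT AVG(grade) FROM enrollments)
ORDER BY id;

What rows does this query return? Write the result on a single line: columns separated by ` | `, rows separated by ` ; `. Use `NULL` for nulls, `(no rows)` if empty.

Scalar subquery: AVG(grade) over all enrollments rows = 77.454545 (≈; comparison uses full precision).
Keep rows where grade <= that value.

EN101 | 56 ; HI100 | 53 ; PH150 | 59 ; BI210 | 50 ; PH150 | 64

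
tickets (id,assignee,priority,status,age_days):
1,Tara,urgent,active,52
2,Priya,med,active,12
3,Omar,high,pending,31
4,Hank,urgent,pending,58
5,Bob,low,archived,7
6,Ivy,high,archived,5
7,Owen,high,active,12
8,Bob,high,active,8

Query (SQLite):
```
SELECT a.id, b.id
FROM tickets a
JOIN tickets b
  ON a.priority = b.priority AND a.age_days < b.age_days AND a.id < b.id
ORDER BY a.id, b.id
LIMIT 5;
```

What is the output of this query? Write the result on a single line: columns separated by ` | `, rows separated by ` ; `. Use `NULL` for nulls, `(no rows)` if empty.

1 | 4 ; 6 | 7 ; 6 | 8

Pairs (a,b) with same priority, a.age_days < b.age_days, a.id < b.id.
priority groups: high:{3,6,7,8} low:{5} med:{2} urgent:{1,4}
Ordered by (a.id, b.id); first 5.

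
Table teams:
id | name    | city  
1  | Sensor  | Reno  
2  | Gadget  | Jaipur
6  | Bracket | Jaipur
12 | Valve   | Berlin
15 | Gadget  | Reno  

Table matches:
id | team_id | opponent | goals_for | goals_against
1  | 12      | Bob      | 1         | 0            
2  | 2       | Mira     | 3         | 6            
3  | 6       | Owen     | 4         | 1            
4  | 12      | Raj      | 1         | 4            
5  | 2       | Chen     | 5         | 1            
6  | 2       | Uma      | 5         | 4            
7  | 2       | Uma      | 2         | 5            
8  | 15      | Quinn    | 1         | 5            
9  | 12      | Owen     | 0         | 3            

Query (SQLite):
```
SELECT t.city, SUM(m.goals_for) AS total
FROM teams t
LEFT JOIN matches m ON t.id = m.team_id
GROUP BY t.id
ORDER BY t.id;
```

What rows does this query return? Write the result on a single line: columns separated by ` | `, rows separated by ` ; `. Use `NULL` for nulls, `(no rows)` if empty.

LEFT JOIN keeps every teams row; unmatched ones get NULL for matches columns.
Group by teams.id and compute SUM(m.goals_for). SUM over an all-NULL group is NULL.
  1: ids {—} → SUM(m.goals_for)=NULL
  2: ids {2, 5, 6, 7} → SUM(m.goals_for)=15
  6: ids {3} → SUM(m.goals_for)=4
  12: ids {1, 4, 9} → SUM(m.goals_for)=2
  15: ids {8} → SUM(m.goals_for)=1

Reno | NULL ; Jaipur | 15 ; Jaipur | 4 ; Berlin | 2 ; Reno | 1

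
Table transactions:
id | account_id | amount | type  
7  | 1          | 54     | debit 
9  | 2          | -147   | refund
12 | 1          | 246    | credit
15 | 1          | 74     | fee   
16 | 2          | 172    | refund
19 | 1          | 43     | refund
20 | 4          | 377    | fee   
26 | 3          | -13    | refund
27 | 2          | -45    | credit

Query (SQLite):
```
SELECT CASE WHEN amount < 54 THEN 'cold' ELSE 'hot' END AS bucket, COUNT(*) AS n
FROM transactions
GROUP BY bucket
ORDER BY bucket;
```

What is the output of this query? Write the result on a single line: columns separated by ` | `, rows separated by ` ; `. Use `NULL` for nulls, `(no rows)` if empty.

Bucket rows by amount < 54 → 'cold' else 'hot'; count each bucket.

cold | 4 ; hot | 5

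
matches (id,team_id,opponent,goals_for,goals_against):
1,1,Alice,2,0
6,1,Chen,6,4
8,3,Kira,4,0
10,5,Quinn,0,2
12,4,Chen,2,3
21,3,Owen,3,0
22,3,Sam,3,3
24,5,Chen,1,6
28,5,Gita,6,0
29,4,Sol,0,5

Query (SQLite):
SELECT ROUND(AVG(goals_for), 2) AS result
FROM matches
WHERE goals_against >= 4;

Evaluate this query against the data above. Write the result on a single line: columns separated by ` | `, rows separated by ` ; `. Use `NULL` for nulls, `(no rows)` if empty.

2.33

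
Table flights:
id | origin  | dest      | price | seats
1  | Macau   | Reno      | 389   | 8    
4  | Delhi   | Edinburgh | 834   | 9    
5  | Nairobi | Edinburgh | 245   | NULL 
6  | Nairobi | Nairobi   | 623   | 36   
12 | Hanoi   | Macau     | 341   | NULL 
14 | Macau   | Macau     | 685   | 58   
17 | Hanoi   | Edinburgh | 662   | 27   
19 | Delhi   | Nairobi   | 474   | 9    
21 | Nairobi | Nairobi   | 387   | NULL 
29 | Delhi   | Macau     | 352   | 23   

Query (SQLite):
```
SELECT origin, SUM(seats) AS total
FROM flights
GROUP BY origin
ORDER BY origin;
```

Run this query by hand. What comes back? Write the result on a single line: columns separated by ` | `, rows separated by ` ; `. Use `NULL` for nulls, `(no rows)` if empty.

Partition flights by origin; compute SUM(seats) within each group.
  Delhi: ids {4, 19, 29} → SUM(seats)=41
  Hanoi: ids {12, 17} → SUM(seats)=27
  Macau: ids {1, 14} → SUM(seats)=66
  Nairobi: ids {5, 6, 21} → SUM(seats)=36

Delhi | 41 ; Hanoi | 27 ; Macau | 66 ; Nairobi | 36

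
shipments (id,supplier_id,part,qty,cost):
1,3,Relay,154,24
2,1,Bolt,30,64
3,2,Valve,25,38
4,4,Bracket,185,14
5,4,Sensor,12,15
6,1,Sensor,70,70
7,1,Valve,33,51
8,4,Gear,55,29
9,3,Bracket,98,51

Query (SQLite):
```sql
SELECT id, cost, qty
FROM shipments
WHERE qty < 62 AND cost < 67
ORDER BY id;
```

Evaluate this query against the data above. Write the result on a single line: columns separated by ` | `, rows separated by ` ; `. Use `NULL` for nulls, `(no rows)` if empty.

qty < 62: ids {2, 3, 5, 7, 8}
cost < 67: ids {1, 2, 3, 4, 5, 7, 8, 9}
Combine with AND.

2 | 64 | 30 ; 3 | 38 | 25 ; 5 | 15 | 12 ; 7 | 51 | 33 ; 8 | 29 | 55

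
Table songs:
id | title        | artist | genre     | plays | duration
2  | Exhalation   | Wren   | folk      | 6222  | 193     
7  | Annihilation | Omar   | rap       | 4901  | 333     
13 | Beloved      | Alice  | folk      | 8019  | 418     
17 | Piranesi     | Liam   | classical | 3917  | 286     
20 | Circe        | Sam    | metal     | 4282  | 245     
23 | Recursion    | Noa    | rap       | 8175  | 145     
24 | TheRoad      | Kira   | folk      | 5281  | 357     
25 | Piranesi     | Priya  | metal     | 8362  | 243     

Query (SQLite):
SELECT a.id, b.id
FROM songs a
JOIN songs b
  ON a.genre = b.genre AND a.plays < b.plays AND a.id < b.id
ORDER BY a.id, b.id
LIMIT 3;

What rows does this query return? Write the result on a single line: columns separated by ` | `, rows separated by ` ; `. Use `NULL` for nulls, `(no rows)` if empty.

2 | 13 ; 7 | 23 ; 20 | 25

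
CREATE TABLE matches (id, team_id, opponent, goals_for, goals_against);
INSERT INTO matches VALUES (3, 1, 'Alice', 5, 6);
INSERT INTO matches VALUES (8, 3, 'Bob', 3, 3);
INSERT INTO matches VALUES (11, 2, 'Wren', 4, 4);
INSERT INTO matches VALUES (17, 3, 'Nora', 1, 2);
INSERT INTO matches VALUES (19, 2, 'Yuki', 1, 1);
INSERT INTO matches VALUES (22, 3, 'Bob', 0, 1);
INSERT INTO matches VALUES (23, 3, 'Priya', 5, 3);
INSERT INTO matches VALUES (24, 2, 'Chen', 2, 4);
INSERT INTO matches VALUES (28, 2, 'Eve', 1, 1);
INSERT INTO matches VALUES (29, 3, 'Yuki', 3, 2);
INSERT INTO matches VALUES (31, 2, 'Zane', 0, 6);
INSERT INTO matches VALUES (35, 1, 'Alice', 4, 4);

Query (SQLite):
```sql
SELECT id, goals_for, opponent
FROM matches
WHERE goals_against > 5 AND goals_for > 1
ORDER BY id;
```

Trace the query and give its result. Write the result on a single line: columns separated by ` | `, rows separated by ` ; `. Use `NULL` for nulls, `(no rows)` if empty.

3 | 5 | Alice

goals_against > 5: ids {3, 31}
goals_for > 1: ids {3, 8, 11, 23, 24, 29, 35}
Combine with AND.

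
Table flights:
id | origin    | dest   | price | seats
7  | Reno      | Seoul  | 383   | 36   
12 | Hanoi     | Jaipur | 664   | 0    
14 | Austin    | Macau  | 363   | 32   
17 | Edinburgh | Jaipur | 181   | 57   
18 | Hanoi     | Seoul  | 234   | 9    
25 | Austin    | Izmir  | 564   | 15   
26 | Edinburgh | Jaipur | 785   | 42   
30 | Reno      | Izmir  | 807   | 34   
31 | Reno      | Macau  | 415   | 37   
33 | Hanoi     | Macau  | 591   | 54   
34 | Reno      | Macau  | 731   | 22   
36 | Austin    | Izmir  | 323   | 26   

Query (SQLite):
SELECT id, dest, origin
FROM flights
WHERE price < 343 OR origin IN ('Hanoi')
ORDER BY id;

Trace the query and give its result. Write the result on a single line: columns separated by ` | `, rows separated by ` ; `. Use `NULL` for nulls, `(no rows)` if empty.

price < 343: ids {17, 18, 36}
origin IN ('Hanoi'): ids {12, 18, 33}
Combine with OR.

12 | Jaipur | Hanoi ; 17 | Jaipur | Edinburgh ; 18 | Seoul | Hanoi ; 33 | Macau | Hanoi ; 36 | Izmir | Austin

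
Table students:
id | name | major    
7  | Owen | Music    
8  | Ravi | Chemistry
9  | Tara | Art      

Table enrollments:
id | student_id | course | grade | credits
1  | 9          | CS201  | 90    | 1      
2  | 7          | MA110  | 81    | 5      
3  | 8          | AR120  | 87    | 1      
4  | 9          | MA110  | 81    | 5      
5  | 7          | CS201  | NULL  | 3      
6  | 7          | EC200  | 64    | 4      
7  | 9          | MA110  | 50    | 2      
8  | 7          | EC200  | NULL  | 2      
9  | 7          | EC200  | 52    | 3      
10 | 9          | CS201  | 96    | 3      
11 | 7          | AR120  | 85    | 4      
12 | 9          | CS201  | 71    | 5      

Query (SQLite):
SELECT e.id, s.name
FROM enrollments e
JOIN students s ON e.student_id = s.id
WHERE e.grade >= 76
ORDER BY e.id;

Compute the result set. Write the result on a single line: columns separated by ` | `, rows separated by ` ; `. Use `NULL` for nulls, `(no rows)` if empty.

1 | Tara ; 2 | Owen ; 3 | Ravi ; 4 | Tara ; 10 | Tara ; 11 | Owen

Each enrollments row matches the students row where student_id = students.id.
Then keep rows with e.grade >= 76.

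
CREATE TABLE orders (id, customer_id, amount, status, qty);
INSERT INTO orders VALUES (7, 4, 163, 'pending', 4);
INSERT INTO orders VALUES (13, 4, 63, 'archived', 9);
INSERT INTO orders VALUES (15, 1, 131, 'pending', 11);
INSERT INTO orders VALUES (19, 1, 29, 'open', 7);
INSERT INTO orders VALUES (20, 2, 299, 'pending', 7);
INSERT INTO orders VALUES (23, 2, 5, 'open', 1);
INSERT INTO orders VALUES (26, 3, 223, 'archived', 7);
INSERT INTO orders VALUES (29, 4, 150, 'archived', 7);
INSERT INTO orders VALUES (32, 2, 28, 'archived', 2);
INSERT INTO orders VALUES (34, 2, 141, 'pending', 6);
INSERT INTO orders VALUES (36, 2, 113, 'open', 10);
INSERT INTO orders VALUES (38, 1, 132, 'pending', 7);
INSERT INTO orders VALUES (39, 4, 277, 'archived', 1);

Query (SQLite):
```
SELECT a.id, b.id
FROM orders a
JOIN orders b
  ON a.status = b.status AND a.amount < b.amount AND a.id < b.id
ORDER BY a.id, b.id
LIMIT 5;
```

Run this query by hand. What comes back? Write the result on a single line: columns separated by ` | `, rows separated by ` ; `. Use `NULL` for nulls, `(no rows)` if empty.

Pairs (a,b) with same status, a.amount < b.amount, a.id < b.id.
status groups: archived:{13,26,29,32,39} open:{19,23,36} pending:{7,15,20,34,38}
Ordered by (a.id, b.id); first 5.

7 | 20 ; 13 | 26 ; 13 | 29 ; 13 | 39 ; 15 | 20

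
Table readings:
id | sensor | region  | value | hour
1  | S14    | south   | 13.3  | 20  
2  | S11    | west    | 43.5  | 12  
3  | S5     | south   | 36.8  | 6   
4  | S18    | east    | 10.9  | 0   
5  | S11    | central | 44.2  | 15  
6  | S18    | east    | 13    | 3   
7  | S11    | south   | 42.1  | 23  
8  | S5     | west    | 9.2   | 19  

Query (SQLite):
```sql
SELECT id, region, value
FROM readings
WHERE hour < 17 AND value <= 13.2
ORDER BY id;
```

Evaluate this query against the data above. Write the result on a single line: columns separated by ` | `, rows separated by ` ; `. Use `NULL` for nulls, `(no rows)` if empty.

4 | east | 10.9 ; 6 | east | 13

hour < 17: ids {2, 3, 4, 5, 6}
value <= 13.2: ids {4, 6, 8}
Combine with AND.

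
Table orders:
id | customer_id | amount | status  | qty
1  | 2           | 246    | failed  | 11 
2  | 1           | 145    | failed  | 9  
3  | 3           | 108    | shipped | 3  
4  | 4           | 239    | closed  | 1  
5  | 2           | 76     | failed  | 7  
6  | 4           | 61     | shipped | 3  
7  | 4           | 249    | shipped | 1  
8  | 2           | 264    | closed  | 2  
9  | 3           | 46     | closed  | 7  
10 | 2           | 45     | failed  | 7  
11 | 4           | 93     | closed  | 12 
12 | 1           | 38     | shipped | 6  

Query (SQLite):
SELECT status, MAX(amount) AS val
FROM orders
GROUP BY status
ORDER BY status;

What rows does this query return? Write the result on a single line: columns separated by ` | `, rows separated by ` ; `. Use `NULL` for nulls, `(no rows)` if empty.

Partition orders by status; compute MAX(amount) within each group.
  closed: ids {4, 8, 9, 11} → MAX(amount)=264
  failed: ids {1, 2, 5, 10} → MAX(amount)=246
  shipped: ids {3, 6, 7, 12} → MAX(amount)=249

closed | 264 ; failed | 246 ; shipped | 249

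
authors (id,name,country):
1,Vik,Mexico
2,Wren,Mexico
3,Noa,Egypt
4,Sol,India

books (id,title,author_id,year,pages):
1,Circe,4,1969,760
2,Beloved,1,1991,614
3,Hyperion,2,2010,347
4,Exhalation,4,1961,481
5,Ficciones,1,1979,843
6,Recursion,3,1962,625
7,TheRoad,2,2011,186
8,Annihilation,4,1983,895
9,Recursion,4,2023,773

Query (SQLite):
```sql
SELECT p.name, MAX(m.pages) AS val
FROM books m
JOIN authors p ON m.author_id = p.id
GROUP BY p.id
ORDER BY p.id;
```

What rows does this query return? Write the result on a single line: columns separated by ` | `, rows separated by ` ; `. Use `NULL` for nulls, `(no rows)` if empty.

Join each books row to its authors via author_id.
Group joined rows by authors.id; compute MAX(m.pages) per group.
  1: ids {2, 5} → MAX(m.pages)=843
  2: ids {3, 7} → MAX(m.pages)=347
  3: ids {6} → MAX(m.pages)=625
  4: ids {1, 4, 8, 9} → MAX(m.pages)=895

Vik | 843 ; Wren | 347 ; Noa | 625 ; Sol | 895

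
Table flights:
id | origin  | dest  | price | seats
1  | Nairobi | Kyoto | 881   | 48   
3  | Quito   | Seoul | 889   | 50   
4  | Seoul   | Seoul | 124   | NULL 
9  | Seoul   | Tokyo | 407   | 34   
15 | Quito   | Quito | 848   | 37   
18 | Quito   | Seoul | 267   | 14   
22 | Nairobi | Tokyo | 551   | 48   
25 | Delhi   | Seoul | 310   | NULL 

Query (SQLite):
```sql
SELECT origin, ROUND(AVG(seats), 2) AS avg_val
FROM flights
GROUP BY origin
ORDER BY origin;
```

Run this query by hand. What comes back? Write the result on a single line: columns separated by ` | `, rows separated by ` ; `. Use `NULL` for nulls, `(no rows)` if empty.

Delhi | NULL ; Nairobi | 48 ; Quito | 33.67 ; Seoul | 34

Partition flights by origin; compute ROUND(AVG(seats), 2) within each group.
  Delhi: ids {25} → ROUND(AVG(seats), 2)=NULL
  Nairobi: ids {1, 22} → ROUND(AVG(seats), 2)=48
  Quito: ids {3, 15, 18} → ROUND(AVG(seats), 2)=33.67
  Seoul: ids {4, 9} → ROUND(AVG(seats), 2)=34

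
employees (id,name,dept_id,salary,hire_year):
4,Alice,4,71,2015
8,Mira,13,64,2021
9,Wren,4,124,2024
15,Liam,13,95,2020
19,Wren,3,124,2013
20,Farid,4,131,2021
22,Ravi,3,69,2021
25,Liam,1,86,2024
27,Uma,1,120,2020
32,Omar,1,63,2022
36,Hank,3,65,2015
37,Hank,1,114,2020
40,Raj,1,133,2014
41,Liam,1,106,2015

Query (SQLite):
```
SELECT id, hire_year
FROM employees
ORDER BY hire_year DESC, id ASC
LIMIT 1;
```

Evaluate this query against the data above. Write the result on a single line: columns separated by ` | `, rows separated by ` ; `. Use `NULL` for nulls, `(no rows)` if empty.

9 | 2024

Sort by hire_year desc, tiebreak id asc: (2024, id=9), (2024, id=25), (2022, id=32), (2021, id=8) …. Take first 1.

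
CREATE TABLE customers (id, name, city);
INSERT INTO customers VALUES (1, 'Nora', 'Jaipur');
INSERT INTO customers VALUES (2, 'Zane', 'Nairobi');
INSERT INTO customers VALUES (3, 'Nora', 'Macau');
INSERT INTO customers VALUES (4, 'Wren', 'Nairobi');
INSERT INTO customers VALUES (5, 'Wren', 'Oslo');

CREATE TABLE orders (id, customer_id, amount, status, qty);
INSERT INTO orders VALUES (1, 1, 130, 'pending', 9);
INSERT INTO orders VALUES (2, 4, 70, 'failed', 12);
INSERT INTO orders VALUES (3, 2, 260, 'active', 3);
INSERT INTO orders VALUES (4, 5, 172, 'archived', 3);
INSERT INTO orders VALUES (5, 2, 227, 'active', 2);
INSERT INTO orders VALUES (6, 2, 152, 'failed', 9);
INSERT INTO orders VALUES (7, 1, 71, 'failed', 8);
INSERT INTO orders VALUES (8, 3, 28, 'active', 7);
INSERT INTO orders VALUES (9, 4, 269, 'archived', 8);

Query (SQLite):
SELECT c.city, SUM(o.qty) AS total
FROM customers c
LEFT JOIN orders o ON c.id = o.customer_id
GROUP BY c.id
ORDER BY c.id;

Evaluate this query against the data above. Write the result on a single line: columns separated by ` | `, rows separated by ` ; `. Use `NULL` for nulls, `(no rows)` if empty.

LEFT JOIN keeps every customers row; unmatched ones get NULL for orders columns.
Group by customers.id and compute SUM(o.qty). SUM over an all-NULL group is NULL.
  1: ids {1, 7} → SUM(o.qty)=17
  2: ids {3, 5, 6} → SUM(o.qty)=14
  3: ids {8} → SUM(o.qty)=7
  4: ids {2, 9} → SUM(o.qty)=20
  5: ids {4} → SUM(o.qty)=3

Jaipur | 17 ; Nairobi | 14 ; Macau | 7 ; Nairobi | 20 ; Oslo | 3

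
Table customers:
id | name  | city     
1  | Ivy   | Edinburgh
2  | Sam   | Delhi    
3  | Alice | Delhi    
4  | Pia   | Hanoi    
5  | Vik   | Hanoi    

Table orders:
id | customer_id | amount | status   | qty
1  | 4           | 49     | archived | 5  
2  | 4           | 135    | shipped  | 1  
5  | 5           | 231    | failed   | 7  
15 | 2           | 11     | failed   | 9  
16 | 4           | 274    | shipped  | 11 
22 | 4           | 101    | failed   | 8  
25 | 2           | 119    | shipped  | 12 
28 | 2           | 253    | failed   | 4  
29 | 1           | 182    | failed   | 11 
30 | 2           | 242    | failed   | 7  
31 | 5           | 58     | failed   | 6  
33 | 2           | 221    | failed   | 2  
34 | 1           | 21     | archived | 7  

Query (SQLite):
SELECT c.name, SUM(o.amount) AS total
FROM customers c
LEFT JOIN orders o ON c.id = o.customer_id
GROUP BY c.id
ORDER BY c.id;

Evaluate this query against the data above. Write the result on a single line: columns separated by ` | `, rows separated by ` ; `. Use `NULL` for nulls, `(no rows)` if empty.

Ivy | 203 ; Sam | 846 ; Alice | NULL ; Pia | 559 ; Vik | 289

LEFT JOIN keeps every customers row; unmatched ones get NULL for orders columns.
Group by customers.id and compute SUM(o.amount). SUM over an all-NULL group is NULL.
  1: ids {29, 34} → SUM(o.amount)=203
  2: ids {15, 25, 28, 30, 33} → SUM(o.amount)=846
  3: ids {—} → SUM(o.amount)=NULL
  4: ids {1, 2, 16, 22} → SUM(o.amount)=559
  5: ids {5, 31} → SUM(o.amount)=289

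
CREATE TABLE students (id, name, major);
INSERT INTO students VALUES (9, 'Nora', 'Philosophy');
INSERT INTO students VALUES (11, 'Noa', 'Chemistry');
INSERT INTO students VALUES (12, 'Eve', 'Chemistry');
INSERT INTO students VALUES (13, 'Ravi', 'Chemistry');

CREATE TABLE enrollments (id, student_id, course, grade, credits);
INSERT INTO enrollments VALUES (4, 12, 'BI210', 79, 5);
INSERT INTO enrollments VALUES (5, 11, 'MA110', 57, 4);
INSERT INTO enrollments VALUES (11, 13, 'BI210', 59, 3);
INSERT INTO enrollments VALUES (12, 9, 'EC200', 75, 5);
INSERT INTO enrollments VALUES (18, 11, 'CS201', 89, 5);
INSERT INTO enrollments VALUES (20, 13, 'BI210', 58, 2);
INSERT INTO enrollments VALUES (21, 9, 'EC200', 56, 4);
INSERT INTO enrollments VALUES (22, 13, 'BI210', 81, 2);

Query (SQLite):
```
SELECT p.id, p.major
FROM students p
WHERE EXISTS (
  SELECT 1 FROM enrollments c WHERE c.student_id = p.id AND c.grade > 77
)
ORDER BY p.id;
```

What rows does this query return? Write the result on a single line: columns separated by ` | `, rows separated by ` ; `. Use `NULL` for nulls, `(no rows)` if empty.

11 | Chemistry ; 12 | Chemistry ; 13 | Chemistry

For each students row, check whether any enrollments with matching student_id has grade > 77.
Keep rows where that is true.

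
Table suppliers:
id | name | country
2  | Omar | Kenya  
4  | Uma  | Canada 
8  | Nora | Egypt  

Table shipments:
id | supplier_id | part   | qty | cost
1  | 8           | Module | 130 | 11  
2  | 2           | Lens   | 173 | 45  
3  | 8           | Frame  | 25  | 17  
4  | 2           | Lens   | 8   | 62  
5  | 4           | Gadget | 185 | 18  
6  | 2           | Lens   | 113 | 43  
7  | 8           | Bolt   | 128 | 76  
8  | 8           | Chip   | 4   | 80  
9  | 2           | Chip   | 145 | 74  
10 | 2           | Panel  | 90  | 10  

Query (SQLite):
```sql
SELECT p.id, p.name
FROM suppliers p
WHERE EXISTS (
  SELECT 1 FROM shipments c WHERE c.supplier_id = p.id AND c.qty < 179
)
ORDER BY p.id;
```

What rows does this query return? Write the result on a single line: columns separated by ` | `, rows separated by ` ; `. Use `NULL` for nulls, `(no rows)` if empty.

For each suppliers row, check whether any shipments with matching supplier_id has qty < 179.
Keep rows where that is true.

2 | Omar ; 8 | Nora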